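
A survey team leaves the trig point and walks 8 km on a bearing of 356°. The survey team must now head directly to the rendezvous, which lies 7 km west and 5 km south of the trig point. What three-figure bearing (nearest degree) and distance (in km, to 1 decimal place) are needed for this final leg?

206°, 14.5 km

Leg 1 (356°, 8 km): east 8 sin 356° = -0.56, north 8 cos 356° = 7.98
Current position: (-0.56, 7.98). Target: (-7, -5). Remaining: Δeast = -6.44, Δnorth = -12.98.
Bearing = atan2(-6.44, -12.98) mod 360° = 206.39°; distance = √((-6.44)² + (-12.98)²) = 14.491 km.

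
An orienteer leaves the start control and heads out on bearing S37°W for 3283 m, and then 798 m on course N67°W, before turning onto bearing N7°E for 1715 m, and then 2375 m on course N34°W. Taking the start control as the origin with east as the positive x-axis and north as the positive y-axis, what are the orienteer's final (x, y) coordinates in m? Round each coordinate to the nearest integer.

Leg 1 (S37°W, 3283 m): east 3283 sin 217° = -1975.76, north 3283 cos 217° = -2621.92
Leg 2 (N67°W, 798 m): east 798 sin 293° = -734.56, north 798 cos 293° = 311.80
Leg 3 (N7°E, 1715 m): east 1715 sin 7° = 209.01, north 1715 cos 7° = 1702.22
Leg 4 (N34°W, 2375 m): east 2375 sin 326° = -1328.08, north 2375 cos 326° = 1968.96
Summing: -3829.40 m east, 1361.06 m north → (-3829, 1361).

(-3829, 1361)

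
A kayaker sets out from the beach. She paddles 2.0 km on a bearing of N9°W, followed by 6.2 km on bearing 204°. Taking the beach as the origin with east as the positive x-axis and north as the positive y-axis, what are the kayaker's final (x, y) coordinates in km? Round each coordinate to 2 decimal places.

(-2.83, -3.69)

Leg 1 (N9°W, 2.0 km): east 2.0 sin 351° = -0.31, north 2.0 cos 351° = 1.98
Leg 2 (204°, 6.2 km): east 6.2 sin 204° = -2.52, north 6.2 cos 204° = -5.66
Summing: -2.83 km east, -3.69 km north → (-2.83, -3.69).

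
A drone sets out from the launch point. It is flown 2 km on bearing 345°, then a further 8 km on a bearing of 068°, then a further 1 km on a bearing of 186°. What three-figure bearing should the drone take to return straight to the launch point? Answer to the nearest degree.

Leg 1 (345°, 2 km): east 2 sin 345° = -0.52, north 2 cos 345° = 1.93
Leg 2 (068°, 8 km): east 8 sin 68° = 7.42, north 8 cos 68° = 3.00
Leg 3 (186°, 1 km): east 1 sin 186° = -0.10, north 1 cos 186° = -0.99
Net displacement: 6.80 east, 3.93 north. Direction back to start is (-6.80, -3.93): bearing = atan2(-6.80, -3.93) mod 360° = 239.93° ≈ 240°.

240°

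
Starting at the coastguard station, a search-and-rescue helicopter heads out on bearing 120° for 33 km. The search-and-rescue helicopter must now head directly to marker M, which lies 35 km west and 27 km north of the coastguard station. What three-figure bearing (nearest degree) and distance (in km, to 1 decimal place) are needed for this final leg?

304°, 77.0 km

Leg 1 (120°, 33 km): east 33 sin 120° = 28.58, north 33 cos 120° = -16.50
Current position: (28.58, -16.50). Target: (-35, 27). Remaining: Δeast = -63.58, Δnorth = 43.50.
Bearing = atan2(-63.58, 43.50) mod 360° = 304.38°; distance = √((-63.58)² + (43.50)²) = 77.036 km.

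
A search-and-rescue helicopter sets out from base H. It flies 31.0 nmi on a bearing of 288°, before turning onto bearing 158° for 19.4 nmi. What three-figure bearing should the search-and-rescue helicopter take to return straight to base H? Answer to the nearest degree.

Leg 1 (288°, 31.0 nmi): east 31.0 sin 288° = -29.48, north 31.0 cos 288° = 9.58
Leg 2 (158°, 19.4 nmi): east 19.4 sin 158° = 7.27, north 19.4 cos 158° = -17.99
Net displacement: -22.22 east, -8.41 north. Direction back to start is (22.22, 8.41): bearing = atan2(22.22, 8.41) mod 360° = 69.27° ≈ 069°.

069°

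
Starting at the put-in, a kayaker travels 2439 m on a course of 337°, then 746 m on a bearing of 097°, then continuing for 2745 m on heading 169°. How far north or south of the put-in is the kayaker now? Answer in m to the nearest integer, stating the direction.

540 m south

Leg 1 (337°, 2439 m): east 2439 sin 337° = -952.99, north 2439 cos 337° = 2245.11
Leg 2 (097°, 746 m): east 746 sin 97° = 740.44, north 746 cos 97° = -90.91
Leg 3 (169°, 2745 m): east 2745 sin 169° = 523.77, north 2745 cos 169° = -2694.57
Net north component: -540.37 m.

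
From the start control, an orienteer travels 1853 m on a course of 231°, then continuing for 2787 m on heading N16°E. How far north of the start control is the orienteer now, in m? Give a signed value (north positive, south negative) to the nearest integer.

1513 m

Leg 1 (231°, 1853 m): east 1853 sin 231° = -1440.05, north 1853 cos 231° = -1166.13
Leg 2 (N16°E, 2787 m): east 2787 sin 16° = 768.20, north 2787 cos 16° = 2679.04
Net north component: 1512.91 m.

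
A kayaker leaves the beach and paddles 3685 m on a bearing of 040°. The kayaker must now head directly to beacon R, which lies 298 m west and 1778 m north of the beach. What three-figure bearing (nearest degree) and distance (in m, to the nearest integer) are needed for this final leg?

249°, 2864 m

Leg 1 (040°, 3685 m): east 3685 sin 40° = 2368.67, north 3685 cos 40° = 2822.87
Current position: (2368.67, 2822.87). Target: (-298, 1778). Remaining: Δeast = -2666.67, Δnorth = -1044.87.
Bearing = atan2(-2666.67, -1044.87) mod 360° = 248.60°; distance = √((-2666.67)² + (-1044.87)²) = 2864.071 m.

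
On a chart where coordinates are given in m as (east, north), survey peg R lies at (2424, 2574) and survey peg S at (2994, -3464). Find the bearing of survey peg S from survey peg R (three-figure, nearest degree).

175°

Δeast = 2994 − 2424 = 570.00; Δnorth = -3464 − 2574 = -6038.00.
Bearing = atan2(Δeast, Δnorth) mod 360° = 174.61° ≈ 175°.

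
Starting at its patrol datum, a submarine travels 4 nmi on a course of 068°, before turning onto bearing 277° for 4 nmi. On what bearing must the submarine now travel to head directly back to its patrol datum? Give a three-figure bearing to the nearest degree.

172°

Leg 1 (068°, 4 nmi): east 4 sin 68° = 3.71, north 4 cos 68° = 1.50
Leg 2 (277°, 4 nmi): east 4 sin 277° = -3.97, north 4 cos 277° = 0.49
Net displacement: -0.26 east, 1.99 north. Direction back to start is (0.26, -1.99): bearing = atan2(0.26, -1.99) mod 360° = 172.50° ≈ 172°.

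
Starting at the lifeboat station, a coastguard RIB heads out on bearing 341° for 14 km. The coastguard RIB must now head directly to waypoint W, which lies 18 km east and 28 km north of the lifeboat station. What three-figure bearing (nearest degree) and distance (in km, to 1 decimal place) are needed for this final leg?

057°, 27.0 km

Leg 1 (341°, 14 km): east 14 sin 341° = -4.56, north 14 cos 341° = 13.24
Current position: (-4.56, 13.24). Target: (18, 28). Remaining: Δeast = 22.56, Δnorth = 14.76.
Bearing = atan2(22.56, 14.76) mod 360° = 56.80°; distance = √((22.56)² + (14.76)²) = 26.959 km.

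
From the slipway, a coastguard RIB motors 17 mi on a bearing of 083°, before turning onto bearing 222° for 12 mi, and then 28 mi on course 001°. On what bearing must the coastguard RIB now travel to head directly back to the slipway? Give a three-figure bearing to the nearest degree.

204°

Leg 1 (083°, 17 mi): east 17 sin 83° = 16.87, north 17 cos 83° = 2.07
Leg 2 (222°, 12 mi): east 12 sin 222° = -8.03, north 12 cos 222° = -8.92
Leg 3 (001°, 28 mi): east 28 sin 1° = 0.49, north 28 cos 1° = 28.00
Net displacement: 9.33 east, 21.15 north. Direction back to start is (-9.33, -21.15): bearing = atan2(-9.33, -21.15) mod 360° = 203.81° ≈ 204°.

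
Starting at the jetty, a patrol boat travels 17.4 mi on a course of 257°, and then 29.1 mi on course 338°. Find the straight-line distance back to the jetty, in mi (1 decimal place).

36.2 mi

Leg 1 (257°, 17.4 mi): east 17.4 sin 257° = -16.95, north 17.4 cos 257° = -3.91
Leg 2 (338°, 29.1 mi): east 29.1 sin 338° = -10.90, north 29.1 cos 338° = 26.98
Net: -27.86 east, 23.07 north. Distance = √((-27.86)² + (23.07)²) = 36.166 mi.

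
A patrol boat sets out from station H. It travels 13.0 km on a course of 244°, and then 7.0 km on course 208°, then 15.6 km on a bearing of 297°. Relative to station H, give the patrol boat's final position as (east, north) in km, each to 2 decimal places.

Leg 1 (244°, 13.0 km): east 13.0 sin 244° = -11.68, north 13.0 cos 244° = -5.70
Leg 2 (208°, 7.0 km): east 7.0 sin 208° = -3.29, north 7.0 cos 208° = -6.18
Leg 3 (297°, 15.6 km): east 15.6 sin 297° = -13.90, north 15.6 cos 297° = 7.08
Summing: -28.87 km east, -4.80 km north → (-28.87, -4.80).

(-28.87, -4.80)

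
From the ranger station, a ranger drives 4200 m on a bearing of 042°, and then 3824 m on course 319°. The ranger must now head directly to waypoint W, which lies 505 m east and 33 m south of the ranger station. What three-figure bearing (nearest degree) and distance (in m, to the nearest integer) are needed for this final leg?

178°, 6044 m

Leg 1 (042°, 4200 m): east 4200 sin 42° = 2810.35, north 4200 cos 42° = 3121.21
Leg 2 (319°, 3824 m): east 3824 sin 319° = -2508.77, north 3824 cos 319° = 2886.01
Current position: (301.58, 6007.22). Target: (505, -33). Remaining: Δeast = 203.42, Δnorth = -6040.22.
Bearing = atan2(203.42, -6040.22) mod 360° = 178.07°; distance = √((203.42)² + (-6040.22)²) = 6043.642 m.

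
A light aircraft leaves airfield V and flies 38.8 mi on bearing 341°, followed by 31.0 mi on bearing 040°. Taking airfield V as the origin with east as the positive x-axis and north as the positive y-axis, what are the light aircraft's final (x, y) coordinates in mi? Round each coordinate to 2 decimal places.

Leg 1 (341°, 38.8 mi): east 38.8 sin 341° = -12.63, north 38.8 cos 341° = 36.69
Leg 2 (040°, 31.0 mi): east 31.0 sin 40° = 19.93, north 31.0 cos 40° = 23.75
Summing: 7.29 mi east, 60.43 mi north → (7.29, 60.43).

(7.29, 60.43)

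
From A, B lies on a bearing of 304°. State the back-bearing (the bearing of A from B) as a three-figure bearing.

124°

Back-bearing = 304° − 180° = 124°.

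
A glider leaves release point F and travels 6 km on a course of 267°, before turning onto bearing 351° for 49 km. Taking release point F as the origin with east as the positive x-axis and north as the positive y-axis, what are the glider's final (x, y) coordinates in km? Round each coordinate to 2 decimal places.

(-13.66, 48.08)

Leg 1 (267°, 6 km): east 6 sin 267° = -5.99, north 6 cos 267° = -0.31
Leg 2 (351°, 49 km): east 49 sin 351° = -7.67, north 49 cos 351° = 48.40
Summing: -13.66 km east, 48.08 km north → (-13.66, 48.08).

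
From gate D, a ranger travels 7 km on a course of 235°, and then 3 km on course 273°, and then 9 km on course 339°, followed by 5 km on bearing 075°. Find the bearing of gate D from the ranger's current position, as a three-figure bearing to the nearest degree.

129°

Leg 1 (235°, 7 km): east 7 sin 235° = -5.73, north 7 cos 235° = -4.02
Leg 2 (273°, 3 km): east 3 sin 273° = -3.00, north 3 cos 273° = 0.16
Leg 3 (339°, 9 km): east 9 sin 339° = -3.23, north 9 cos 339° = 8.40
Leg 4 (075°, 5 km): east 5 sin 75° = 4.83, north 5 cos 75° = 1.29
Net displacement: -7.13 east, 5.84 north. Direction back to start is (7.13, -5.84): bearing = atan2(7.13, -5.84) mod 360° = 129.33° ≈ 129°.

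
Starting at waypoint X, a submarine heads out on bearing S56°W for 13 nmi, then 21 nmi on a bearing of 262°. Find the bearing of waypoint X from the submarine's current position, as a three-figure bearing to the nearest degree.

Leg 1 (S56°W, 13 nmi): east 13 sin 236° = -10.78, north 13 cos 236° = -7.27
Leg 2 (262°, 21 nmi): east 21 sin 262° = -20.80, north 21 cos 262° = -2.92
Net displacement: -31.57 east, -10.19 north. Direction back to start is (31.57, 10.19): bearing = atan2(31.57, 10.19) mod 360° = 72.11° ≈ 072°.

072°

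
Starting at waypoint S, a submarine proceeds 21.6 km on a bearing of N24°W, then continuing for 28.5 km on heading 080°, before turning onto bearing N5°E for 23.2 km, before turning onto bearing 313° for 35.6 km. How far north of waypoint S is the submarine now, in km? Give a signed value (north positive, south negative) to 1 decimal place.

Leg 1 (N24°W, 21.6 km): east 21.6 sin 336° = -8.79, north 21.6 cos 336° = 19.73
Leg 2 (080°, 28.5 km): east 28.5 sin 80° = 28.07, north 28.5 cos 80° = 4.95
Leg 3 (N5°E, 23.2 km): east 23.2 sin 5° = 2.02, north 23.2 cos 5° = 23.11
Leg 4 (313°, 35.6 km): east 35.6 sin 313° = -26.04, north 35.6 cos 313° = 24.28
Net north component: 72.07 km.

72.1 km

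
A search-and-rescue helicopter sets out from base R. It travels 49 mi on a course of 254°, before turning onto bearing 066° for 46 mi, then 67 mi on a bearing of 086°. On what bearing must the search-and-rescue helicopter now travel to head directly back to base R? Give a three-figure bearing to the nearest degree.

261°

Leg 1 (254°, 49 mi): east 49 sin 254° = -47.10, north 49 cos 254° = -13.51
Leg 2 (066°, 46 mi): east 46 sin 66° = 42.02, north 46 cos 66° = 18.71
Leg 3 (086°, 67 mi): east 67 sin 86° = 66.84, north 67 cos 86° = 4.67
Net displacement: 61.76 east, 9.88 north. Direction back to start is (-61.76, -9.88): bearing = atan2(-61.76, -9.88) mod 360° = 260.91° ≈ 261°.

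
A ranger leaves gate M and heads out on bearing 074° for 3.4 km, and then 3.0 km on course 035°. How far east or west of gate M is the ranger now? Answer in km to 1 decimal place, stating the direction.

5.0 km east

Leg 1 (074°, 3.4 km): east 3.4 sin 74° = 3.27, north 3.4 cos 74° = 0.94
Leg 2 (035°, 3.0 km): east 3.0 sin 35° = 1.72, north 3.0 cos 35° = 2.46
Net east component: 4.99 km.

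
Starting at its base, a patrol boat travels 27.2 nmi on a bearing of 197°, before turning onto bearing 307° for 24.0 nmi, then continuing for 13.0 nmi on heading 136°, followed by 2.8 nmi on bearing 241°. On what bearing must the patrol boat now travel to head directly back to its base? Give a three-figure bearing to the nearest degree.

Leg 1 (197°, 27.2 nmi): east 27.2 sin 197° = -7.95, north 27.2 cos 197° = -26.01
Leg 2 (307°, 24.0 nmi): east 24.0 sin 307° = -19.17, north 24.0 cos 307° = 14.44
Leg 3 (136°, 13.0 nmi): east 13.0 sin 136° = 9.03, north 13.0 cos 136° = -9.35
Leg 4 (241°, 2.8 nmi): east 2.8 sin 241° = -2.45, north 2.8 cos 241° = -1.36
Net displacement: -20.54 east, -22.28 north. Direction back to start is (20.54, 22.28): bearing = atan2(20.54, 22.28) mod 360° = 42.67° ≈ 043°.

043°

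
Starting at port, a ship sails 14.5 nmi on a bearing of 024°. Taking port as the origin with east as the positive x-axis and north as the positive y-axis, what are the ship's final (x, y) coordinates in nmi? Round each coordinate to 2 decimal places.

Leg 1 (024°, 14.5 nmi): east 14.5 sin 24° = 5.90, north 14.5 cos 24° = 13.25
Summing: 5.90 nmi east, 13.25 nmi north → (5.90, 13.25).

(5.90, 13.25)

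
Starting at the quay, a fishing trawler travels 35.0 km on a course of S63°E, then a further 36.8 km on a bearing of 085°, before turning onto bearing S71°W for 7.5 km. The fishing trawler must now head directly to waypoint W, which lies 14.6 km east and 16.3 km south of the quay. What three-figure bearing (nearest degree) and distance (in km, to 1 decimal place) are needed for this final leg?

269°, 46.2 km

Leg 1 (S63°E, 35.0 km): east 35.0 sin 117° = 31.19, north 35.0 cos 117° = -15.89
Leg 2 (085°, 36.8 km): east 36.8 sin 85° = 36.66, north 36.8 cos 85° = 3.21
Leg 3 (S71°W, 7.5 km): east 7.5 sin 251° = -7.09, north 7.5 cos 251° = -2.44
Current position: (60.75, -15.12). Target: (14.6, -16.3). Remaining: Δeast = -46.15, Δnorth = -1.18.
Bearing = atan2(-46.15, -1.18) mod 360° = 268.54°; distance = √((-46.15)² + (-1.18)²) = 46.169 km.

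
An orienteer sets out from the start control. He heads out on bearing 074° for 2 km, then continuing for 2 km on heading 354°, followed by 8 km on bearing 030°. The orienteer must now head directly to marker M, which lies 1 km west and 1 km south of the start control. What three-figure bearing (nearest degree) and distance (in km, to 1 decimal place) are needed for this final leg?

213°, 12.4 km

Leg 1 (074°, 2 km): east 2 sin 74° = 1.92, north 2 cos 74° = 0.55
Leg 2 (354°, 2 km): east 2 sin 354° = -0.21, north 2 cos 354° = 1.99
Leg 3 (030°, 8 km): east 8 sin 30° = 4.00, north 8 cos 30° = 6.93
Current position: (5.71, 9.47). Target: (-1, -1). Remaining: Δeast = -6.71, Δnorth = -10.47.
Bearing = atan2(-6.71, -10.47) mod 360° = 212.67°; distance = √((-6.71)² + (-10.47)²) = 12.436 km.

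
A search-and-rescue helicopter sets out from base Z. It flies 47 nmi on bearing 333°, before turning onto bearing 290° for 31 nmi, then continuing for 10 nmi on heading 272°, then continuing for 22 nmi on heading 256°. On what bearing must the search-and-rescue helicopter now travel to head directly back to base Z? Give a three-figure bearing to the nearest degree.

Leg 1 (333°, 47 nmi): east 47 sin 333° = -21.34, north 47 cos 333° = 41.88
Leg 2 (290°, 31 nmi): east 31 sin 290° = -29.13, north 31 cos 290° = 10.60
Leg 3 (272°, 10 nmi): east 10 sin 272° = -9.99, north 10 cos 272° = 0.35
Leg 4 (256°, 22 nmi): east 22 sin 256° = -21.35, north 22 cos 256° = -5.32
Net displacement: -81.81 east, 47.51 north. Direction back to start is (81.81, -47.51): bearing = atan2(81.81, -47.51) mod 360° = 120.14° ≈ 120°.

120°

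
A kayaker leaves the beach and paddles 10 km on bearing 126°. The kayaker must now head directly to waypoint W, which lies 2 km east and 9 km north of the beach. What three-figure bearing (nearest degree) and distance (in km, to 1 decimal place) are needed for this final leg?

338°, 16.1 km

Leg 1 (126°, 10 km): east 10 sin 126° = 8.09, north 10 cos 126° = -5.88
Current position: (8.09, -5.88). Target: (2, 9). Remaining: Δeast = -6.09, Δnorth = 14.88.
Bearing = atan2(-6.09, 14.88) mod 360° = 337.74°; distance = √((-6.09)² + (14.88)²) = 16.076 km.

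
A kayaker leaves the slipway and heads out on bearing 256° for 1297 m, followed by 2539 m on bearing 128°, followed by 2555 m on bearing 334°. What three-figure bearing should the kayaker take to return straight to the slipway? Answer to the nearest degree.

Leg 1 (256°, 1297 m): east 1297 sin 256° = -1258.47, north 1297 cos 256° = -313.77
Leg 2 (128°, 2539 m): east 2539 sin 128° = 2000.76, north 2539 cos 128° = -1563.16
Leg 3 (334°, 2555 m): east 2555 sin 334° = -1120.04, north 2555 cos 334° = 2296.42
Net displacement: -377.75 east, 419.48 north. Direction back to start is (377.75, -419.48): bearing = atan2(377.75, -419.48) mod 360° = 138.00° ≈ 138°.

138°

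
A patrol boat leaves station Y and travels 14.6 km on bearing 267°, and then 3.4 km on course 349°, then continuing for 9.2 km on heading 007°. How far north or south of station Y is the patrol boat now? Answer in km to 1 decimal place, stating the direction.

Leg 1 (267°, 14.6 km): east 14.6 sin 267° = -14.58, north 14.6 cos 267° = -0.76
Leg 2 (349°, 3.4 km): east 3.4 sin 349° = -0.65, north 3.4 cos 349° = 3.34
Leg 3 (007°, 9.2 km): east 9.2 sin 7° = 1.12, north 9.2 cos 7° = 9.13
Net north component: 11.70 km.

11.7 km north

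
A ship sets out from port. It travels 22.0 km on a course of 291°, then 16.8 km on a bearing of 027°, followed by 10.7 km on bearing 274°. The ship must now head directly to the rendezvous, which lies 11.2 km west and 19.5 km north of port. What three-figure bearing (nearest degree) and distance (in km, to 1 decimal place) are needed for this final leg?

Leg 1 (291°, 22.0 km): east 22.0 sin 291° = -20.54, north 22.0 cos 291° = 7.88
Leg 2 (027°, 16.8 km): east 16.8 sin 27° = 7.63, north 16.8 cos 27° = 14.97
Leg 3 (274°, 10.7 km): east 10.7 sin 274° = -10.67, north 10.7 cos 274° = 0.75
Current position: (-23.59, 23.60). Target: (-11.2, 19.5). Remaining: Δeast = 12.39, Δnorth = -4.10.
Bearing = atan2(12.39, -4.10) mod 360° = 108.31°; distance = √((12.39)² + (-4.10)²) = 13.046 km.

108°, 13.0 km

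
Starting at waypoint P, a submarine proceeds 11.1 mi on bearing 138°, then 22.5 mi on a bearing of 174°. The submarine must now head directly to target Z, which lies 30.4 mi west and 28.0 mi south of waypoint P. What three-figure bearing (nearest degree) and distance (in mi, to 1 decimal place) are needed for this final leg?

Leg 1 (138°, 11.1 mi): east 11.1 sin 138° = 7.43, north 11.1 cos 138° = -8.25
Leg 2 (174°, 22.5 mi): east 22.5 sin 174° = 2.35, north 22.5 cos 174° = -22.38
Current position: (9.78, -30.63). Target: (-30.4, -28.0). Remaining: Δeast = -40.18, Δnorth = 2.63.
Bearing = atan2(-40.18, 2.63) mod 360° = 273.74°; distance = √((-40.18)² + (2.63)²) = 40.265 mi.

274°, 40.3 mi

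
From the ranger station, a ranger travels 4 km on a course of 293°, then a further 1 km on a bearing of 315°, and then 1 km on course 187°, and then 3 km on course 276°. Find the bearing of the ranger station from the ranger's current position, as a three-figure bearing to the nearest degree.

102°

Leg 1 (293°, 4 km): east 4 sin 293° = -3.68, north 4 cos 293° = 1.56
Leg 2 (315°, 1 km): east 1 sin 315° = -0.71, north 1 cos 315° = 0.71
Leg 3 (187°, 1 km): east 1 sin 187° = -0.12, north 1 cos 187° = -0.99
Leg 4 (276°, 3 km): east 3 sin 276° = -2.98, north 3 cos 276° = 0.31
Net displacement: -7.49 east, 1.59 north. Direction back to start is (7.49, -1.59): bearing = atan2(7.49, -1.59) mod 360° = 101.99° ≈ 102°.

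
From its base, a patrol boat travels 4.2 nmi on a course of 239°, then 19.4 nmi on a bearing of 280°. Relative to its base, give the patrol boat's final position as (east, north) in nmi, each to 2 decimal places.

(-22.71, 1.21)

Leg 1 (239°, 4.2 nmi): east 4.2 sin 239° = -3.60, north 4.2 cos 239° = -2.16
Leg 2 (280°, 19.4 nmi): east 19.4 sin 280° = -19.11, north 19.4 cos 280° = 3.37
Summing: -22.71 nmi east, 1.21 nmi north → (-22.71, 1.21).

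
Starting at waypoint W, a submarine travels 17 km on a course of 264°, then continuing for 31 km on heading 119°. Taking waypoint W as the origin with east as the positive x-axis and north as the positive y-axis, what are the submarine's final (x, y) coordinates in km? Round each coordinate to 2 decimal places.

Leg 1 (264°, 17 km): east 17 sin 264° = -16.91, north 17 cos 264° = -1.78
Leg 2 (119°, 31 km): east 31 sin 119° = 27.11, north 31 cos 119° = -15.03
Summing: 10.21 km east, -16.81 km north → (10.21, -16.81).

(10.21, -16.81)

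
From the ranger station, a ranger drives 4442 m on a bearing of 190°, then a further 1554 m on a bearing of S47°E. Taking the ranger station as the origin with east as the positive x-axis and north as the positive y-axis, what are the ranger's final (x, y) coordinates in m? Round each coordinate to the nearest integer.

(365, -5434)

Leg 1 (190°, 4442 m): east 4442 sin 190° = -771.35, north 4442 cos 190° = -4374.52
Leg 2 (S47°E, 1554 m): east 1554 sin 133° = 1136.52, north 1554 cos 133° = -1059.83
Summing: 365.18 m east, -5434.34 m north → (365, -5434).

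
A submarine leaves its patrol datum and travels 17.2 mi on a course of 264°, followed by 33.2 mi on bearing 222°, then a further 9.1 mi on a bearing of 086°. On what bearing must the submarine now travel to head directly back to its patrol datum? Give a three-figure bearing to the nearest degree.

049°

Leg 1 (264°, 17.2 mi): east 17.2 sin 264° = -17.11, north 17.2 cos 264° = -1.80
Leg 2 (222°, 33.2 mi): east 33.2 sin 222° = -22.22, north 33.2 cos 222° = -24.67
Leg 3 (086°, 9.1 mi): east 9.1 sin 86° = 9.08, north 9.1 cos 86° = 0.63
Net displacement: -30.24 east, -25.84 north. Direction back to start is (30.24, 25.84): bearing = atan2(30.24, 25.84) mod 360° = 49.49° ≈ 049°.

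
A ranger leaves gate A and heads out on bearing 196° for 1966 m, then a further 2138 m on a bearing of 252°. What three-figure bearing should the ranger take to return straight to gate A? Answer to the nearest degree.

Leg 1 (196°, 1966 m): east 1966 sin 196° = -541.90, north 1966 cos 196° = -1889.84
Leg 2 (252°, 2138 m): east 2138 sin 252° = -2033.36, north 2138 cos 252° = -660.68
Net displacement: -2575.26 east, -2550.52 north. Direction back to start is (2575.26, 2550.52): bearing = atan2(2575.26, 2550.52) mod 360° = 45.28° ≈ 045°.

045°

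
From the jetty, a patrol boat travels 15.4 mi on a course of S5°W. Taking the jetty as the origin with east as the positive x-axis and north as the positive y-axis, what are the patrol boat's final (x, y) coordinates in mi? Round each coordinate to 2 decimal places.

(-1.34, -15.34)

Leg 1 (S5°W, 15.4 mi): east 15.4 sin 185° = -1.34, north 15.4 cos 185° = -15.34
Summing: -1.34 mi east, -15.34 mi north → (-1.34, -15.34).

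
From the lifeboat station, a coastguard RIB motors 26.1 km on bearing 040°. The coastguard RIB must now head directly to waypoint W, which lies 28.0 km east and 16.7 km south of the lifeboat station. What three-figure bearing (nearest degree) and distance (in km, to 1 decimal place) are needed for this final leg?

Leg 1 (040°, 26.1 km): east 26.1 sin 40° = 16.78, north 26.1 cos 40° = 19.99
Current position: (16.78, 19.99). Target: (28.0, -16.7). Remaining: Δeast = 11.22, Δnorth = -36.69.
Bearing = atan2(11.22, -36.69) mod 360° = 162.99°; distance = √((11.22)² + (-36.69)²) = 38.372 km.

163°, 38.4 km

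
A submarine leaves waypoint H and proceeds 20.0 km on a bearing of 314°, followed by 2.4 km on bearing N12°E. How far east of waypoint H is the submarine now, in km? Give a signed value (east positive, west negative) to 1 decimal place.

Leg 1 (314°, 20.0 km): east 20.0 sin 314° = -14.39, north 20.0 cos 314° = 13.89
Leg 2 (N12°E, 2.4 km): east 2.4 sin 12° = 0.50, north 2.4 cos 12° = 2.35
Net east component: -13.89 km.

-13.9 km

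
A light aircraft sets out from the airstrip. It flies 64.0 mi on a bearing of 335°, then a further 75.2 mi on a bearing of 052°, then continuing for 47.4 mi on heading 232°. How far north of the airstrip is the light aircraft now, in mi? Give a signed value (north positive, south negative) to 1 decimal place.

Leg 1 (335°, 64.0 mi): east 64.0 sin 335° = -27.05, north 64.0 cos 335° = 58.00
Leg 2 (052°, 75.2 mi): east 75.2 sin 52° = 59.26, north 75.2 cos 52° = 46.30
Leg 3 (232°, 47.4 mi): east 47.4 sin 232° = -37.35, north 47.4 cos 232° = -29.18
Net north component: 75.12 mi.

75.1 mi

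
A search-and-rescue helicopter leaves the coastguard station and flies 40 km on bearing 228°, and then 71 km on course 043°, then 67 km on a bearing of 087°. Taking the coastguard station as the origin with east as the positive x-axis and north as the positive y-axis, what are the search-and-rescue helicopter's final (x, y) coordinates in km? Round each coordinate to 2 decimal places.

Leg 1 (228°, 40 km): east 40 sin 228° = -29.73, north 40 cos 228° = -26.77
Leg 2 (043°, 71 km): east 71 sin 43° = 48.42, north 71 cos 43° = 51.93
Leg 3 (087°, 67 km): east 67 sin 87° = 66.91, north 67 cos 87° = 3.51
Summing: 85.60 km east, 28.67 km north → (85.60, 28.67).

(85.60, 28.67)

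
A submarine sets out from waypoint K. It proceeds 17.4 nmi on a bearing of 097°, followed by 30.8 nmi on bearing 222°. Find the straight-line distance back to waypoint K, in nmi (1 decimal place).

25.2 nmi

Leg 1 (097°, 17.4 nmi): east 17.4 sin 97° = 17.27, north 17.4 cos 97° = -2.12
Leg 2 (222°, 30.8 nmi): east 30.8 sin 222° = -20.61, north 30.8 cos 222° = -22.89
Net: -3.34 east, -25.01 north. Distance = √((-3.34)² + (-25.01)²) = 25.231 nmi.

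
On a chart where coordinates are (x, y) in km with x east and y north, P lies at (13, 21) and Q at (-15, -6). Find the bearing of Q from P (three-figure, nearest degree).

226°

Δeast = -15 − 13 = -28.00; Δnorth = -6 − 21 = -27.00.
Bearing = atan2(Δeast, Δnorth) mod 360° = 226.04° ≈ 226°.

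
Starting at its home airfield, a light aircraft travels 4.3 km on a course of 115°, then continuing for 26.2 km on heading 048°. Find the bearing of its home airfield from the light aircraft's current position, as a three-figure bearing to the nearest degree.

236°

Leg 1 (115°, 4.3 km): east 4.3 sin 115° = 3.90, north 4.3 cos 115° = -1.82
Leg 2 (048°, 26.2 km): east 26.2 sin 48° = 19.47, north 26.2 cos 48° = 17.53
Net displacement: 23.37 east, 15.71 north. Direction back to start is (-23.37, -15.71): bearing = atan2(-23.37, -15.71) mod 360° = 236.08° ≈ 236°.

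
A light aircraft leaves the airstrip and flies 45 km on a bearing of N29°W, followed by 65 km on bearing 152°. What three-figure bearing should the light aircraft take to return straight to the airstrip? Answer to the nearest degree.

Leg 1 (N29°W, 45 km): east 45 sin 331° = -21.82, north 45 cos 331° = 39.36
Leg 2 (152°, 65 km): east 65 sin 152° = 30.52, north 65 cos 152° = -57.39
Net displacement: 8.70 east, -18.03 north. Direction back to start is (-8.70, 18.03): bearing = atan2(-8.70, 18.03) mod 360° = 334.25° ≈ 334°.

334°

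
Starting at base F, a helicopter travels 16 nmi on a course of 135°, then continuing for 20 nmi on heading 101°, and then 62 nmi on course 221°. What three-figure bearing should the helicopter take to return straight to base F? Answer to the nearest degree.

009°

Leg 1 (135°, 16 nmi): east 16 sin 135° = 11.31, north 16 cos 135° = -11.31
Leg 2 (101°, 20 nmi): east 20 sin 101° = 19.63, north 20 cos 101° = -3.82
Leg 3 (221°, 62 nmi): east 62 sin 221° = -40.68, north 62 cos 221° = -46.79
Net displacement: -9.73 east, -61.92 north. Direction back to start is (9.73, 61.92): bearing = atan2(9.73, 61.92) mod 360° = 8.93° ≈ 009°.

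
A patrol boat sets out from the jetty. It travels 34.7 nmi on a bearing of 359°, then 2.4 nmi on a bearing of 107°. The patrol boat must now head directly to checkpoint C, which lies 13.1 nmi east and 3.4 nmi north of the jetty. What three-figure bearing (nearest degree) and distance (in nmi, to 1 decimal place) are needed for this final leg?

Leg 1 (359°, 34.7 nmi): east 34.7 sin 359° = -0.61, north 34.7 cos 359° = 34.69
Leg 2 (107°, 2.4 nmi): east 2.4 sin 107° = 2.30, north 2.4 cos 107° = -0.70
Current position: (1.69, 33.99). Target: (13.1, 3.4). Remaining: Δeast = 11.41, Δnorth = -30.59.
Bearing = atan2(11.41, -30.59) mod 360° = 159.55°; distance = √((11.41)² + (-30.59)²) = 32.652 nmi.

160°, 32.7 nmi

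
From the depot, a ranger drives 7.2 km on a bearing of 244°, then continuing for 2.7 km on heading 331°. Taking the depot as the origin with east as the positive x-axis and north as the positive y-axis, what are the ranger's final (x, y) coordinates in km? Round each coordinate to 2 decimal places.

(-7.78, -0.79)

Leg 1 (244°, 7.2 km): east 7.2 sin 244° = -6.47, north 7.2 cos 244° = -3.16
Leg 2 (331°, 2.7 km): east 2.7 sin 331° = -1.31, north 2.7 cos 331° = 2.36
Summing: -7.78 km east, -0.79 km north → (-7.78, -0.79).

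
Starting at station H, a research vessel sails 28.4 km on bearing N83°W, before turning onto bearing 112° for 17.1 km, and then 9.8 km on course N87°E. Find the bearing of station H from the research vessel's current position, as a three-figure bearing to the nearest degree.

046°

Leg 1 (N83°W, 28.4 km): east 28.4 sin 277° = -28.19, north 28.4 cos 277° = 3.46
Leg 2 (112°, 17.1 km): east 17.1 sin 112° = 15.85, north 17.1 cos 112° = -6.41
Leg 3 (N87°E, 9.8 km): east 9.8 sin 87° = 9.79, north 9.8 cos 87° = 0.51
Net displacement: -2.55 east, -2.43 north. Direction back to start is (2.55, 2.43): bearing = atan2(2.55, 2.43) mod 360° = 46.32° ≈ 046°.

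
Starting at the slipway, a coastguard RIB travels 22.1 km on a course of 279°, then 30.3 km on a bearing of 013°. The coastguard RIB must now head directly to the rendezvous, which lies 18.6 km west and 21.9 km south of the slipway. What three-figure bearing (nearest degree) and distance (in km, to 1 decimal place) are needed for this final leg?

Leg 1 (279°, 22.1 km): east 22.1 sin 279° = -21.83, north 22.1 cos 279° = 3.46
Leg 2 (013°, 30.3 km): east 30.3 sin 13° = 6.82, north 30.3 cos 13° = 29.52
Current position: (-15.01, 32.98). Target: (-18.6, -21.9). Remaining: Δeast = -3.59, Δnorth = -54.88.
Bearing = atan2(-3.59, -54.88) mod 360° = 183.74°; distance = √((-3.59)² + (-54.88)²) = 54.998 km.

184°, 55.0 km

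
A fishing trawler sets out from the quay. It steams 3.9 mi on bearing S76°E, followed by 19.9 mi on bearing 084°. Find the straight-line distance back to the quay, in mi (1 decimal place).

Leg 1 (S76°E, 3.9 mi): east 3.9 sin 104° = 3.78, north 3.9 cos 104° = -0.94
Leg 2 (084°, 19.9 mi): east 19.9 sin 84° = 19.79, north 19.9 cos 84° = 2.08
Net: 23.58 east, 1.14 north. Distance = √((23.58)² + (1.14)²) = 23.603 mi.

23.6 mi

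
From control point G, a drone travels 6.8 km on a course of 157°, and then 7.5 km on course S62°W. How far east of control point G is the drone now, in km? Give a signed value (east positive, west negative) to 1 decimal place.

-4.0 km

Leg 1 (157°, 6.8 km): east 6.8 sin 157° = 2.66, north 6.8 cos 157° = -6.26
Leg 2 (S62°W, 7.5 km): east 7.5 sin 242° = -6.62, north 7.5 cos 242° = -3.52
Net east component: -3.97 km.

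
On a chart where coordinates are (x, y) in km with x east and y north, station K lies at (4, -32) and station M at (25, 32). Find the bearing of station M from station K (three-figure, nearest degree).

018°

Δeast = 25 − 4 = 21.00; Δnorth = 32 − -32 = 64.00.
Bearing = atan2(Δeast, Δnorth) mod 360° = 18.17° ≈ 018°.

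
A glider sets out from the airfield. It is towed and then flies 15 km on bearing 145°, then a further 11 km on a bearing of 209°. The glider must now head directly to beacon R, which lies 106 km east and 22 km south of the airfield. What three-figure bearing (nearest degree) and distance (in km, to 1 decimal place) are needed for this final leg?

090°, 102.7 km

Leg 1 (145°, 15 km): east 15 sin 145° = 8.60, north 15 cos 145° = -12.29
Leg 2 (209°, 11 km): east 11 sin 209° = -5.33, north 11 cos 209° = -9.62
Current position: (3.27, -21.91). Target: (106, -22). Remaining: Δeast = 102.73, Δnorth = -0.09.
Bearing = atan2(102.73, -0.09) mod 360° = 90.05°; distance = √((102.73)² + (-0.09)²) = 102.729 km.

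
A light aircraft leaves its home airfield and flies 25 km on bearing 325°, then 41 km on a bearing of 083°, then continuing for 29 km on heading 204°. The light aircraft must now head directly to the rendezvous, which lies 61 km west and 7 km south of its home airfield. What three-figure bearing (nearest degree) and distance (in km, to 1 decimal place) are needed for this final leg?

Leg 1 (325°, 25 km): east 25 sin 325° = -14.34, north 25 cos 325° = 20.48
Leg 2 (083°, 41 km): east 41 sin 83° = 40.69, north 41 cos 83° = 5.00
Leg 3 (204°, 29 km): east 29 sin 204° = -11.80, north 29 cos 204° = -26.49
Current position: (14.56, -1.02). Target: (-61, -7). Remaining: Δeast = -75.56, Δnorth = -5.98.
Bearing = atan2(-75.56, -5.98) mod 360° = 265.47°; distance = √((-75.56)² + (-5.98)²) = 75.796 km.

265°, 75.8 km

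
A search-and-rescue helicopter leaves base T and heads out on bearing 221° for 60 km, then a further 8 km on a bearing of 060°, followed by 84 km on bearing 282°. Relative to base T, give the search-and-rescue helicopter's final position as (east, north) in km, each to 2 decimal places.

(-114.60, -23.82)

Leg 1 (221°, 60 km): east 60 sin 221° = -39.36, north 60 cos 221° = -45.28
Leg 2 (060°, 8 km): east 8 sin 60° = 6.93, north 8 cos 60° = 4.00
Leg 3 (282°, 84 km): east 84 sin 282° = -82.16, north 84 cos 282° = 17.46
Summing: -114.60 km east, -23.82 km north → (-114.60, -23.82).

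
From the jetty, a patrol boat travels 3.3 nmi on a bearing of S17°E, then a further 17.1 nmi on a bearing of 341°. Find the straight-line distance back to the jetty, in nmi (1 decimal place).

Leg 1 (S17°E, 3.3 nmi): east 3.3 sin 163° = 0.96, north 3.3 cos 163° = -3.16
Leg 2 (341°, 17.1 nmi): east 17.1 sin 341° = -5.57, north 17.1 cos 341° = 16.17
Net: -4.60 east, 13.01 north. Distance = √((-4.60)² + (13.01)²) = 13.802 nmi.

13.8 nmi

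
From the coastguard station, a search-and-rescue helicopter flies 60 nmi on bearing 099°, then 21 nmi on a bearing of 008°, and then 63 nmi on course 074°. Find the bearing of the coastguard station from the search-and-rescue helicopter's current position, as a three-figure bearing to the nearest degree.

257°

Leg 1 (099°, 60 nmi): east 60 sin 99° = 59.26, north 60 cos 99° = -9.39
Leg 2 (008°, 21 nmi): east 21 sin 8° = 2.92, north 21 cos 8° = 20.80
Leg 3 (074°, 63 nmi): east 63 sin 74° = 60.56, north 63 cos 74° = 17.37
Net displacement: 122.74 east, 28.77 north. Direction back to start is (-122.74, -28.77): bearing = atan2(-122.74, -28.77) mod 360° = 256.81° ≈ 257°.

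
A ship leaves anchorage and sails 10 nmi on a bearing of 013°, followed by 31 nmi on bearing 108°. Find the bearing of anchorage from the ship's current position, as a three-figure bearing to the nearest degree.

Leg 1 (013°, 10 nmi): east 10 sin 13° = 2.25, north 10 cos 13° = 9.74
Leg 2 (108°, 31 nmi): east 31 sin 108° = 29.48, north 31 cos 108° = -9.58
Net displacement: 31.73 east, 0.16 north. Direction back to start is (-31.73, -0.16): bearing = atan2(-31.73, -0.16) mod 360° = 269.70° ≈ 270°.

270°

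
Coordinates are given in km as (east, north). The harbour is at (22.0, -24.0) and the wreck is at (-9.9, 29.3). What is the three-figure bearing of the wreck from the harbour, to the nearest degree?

Δeast = -9.9 − 22.0 = -31.90; Δnorth = 29.3 − -24.0 = 53.30.
Bearing = atan2(Δeast, Δnorth) mod 360° = 329.10° ≈ 329°.

329°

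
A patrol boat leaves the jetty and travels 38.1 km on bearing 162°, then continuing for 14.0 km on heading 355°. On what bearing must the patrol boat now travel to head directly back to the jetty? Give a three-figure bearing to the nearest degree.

Leg 1 (162°, 38.1 km): east 38.1 sin 162° = 11.77, north 38.1 cos 162° = -36.24
Leg 2 (355°, 14.0 km): east 14.0 sin 355° = -1.22, north 14.0 cos 355° = 13.95
Net displacement: 10.55 east, -22.29 north. Direction back to start is (-10.55, 22.29): bearing = atan2(-10.55, 22.29) mod 360° = 334.66° ≈ 335°.

335°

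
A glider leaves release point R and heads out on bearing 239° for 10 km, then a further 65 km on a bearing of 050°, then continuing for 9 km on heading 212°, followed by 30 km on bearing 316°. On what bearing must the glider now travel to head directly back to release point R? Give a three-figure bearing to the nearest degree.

Leg 1 (239°, 10 km): east 10 sin 239° = -8.57, north 10 cos 239° = -5.15
Leg 2 (050°, 65 km): east 65 sin 50° = 49.79, north 65 cos 50° = 41.78
Leg 3 (212°, 9 km): east 9 sin 212° = -4.77, north 9 cos 212° = -7.63
Leg 4 (316°, 30 km): east 30 sin 316° = -20.84, north 30 cos 316° = 21.58
Net displacement: 15.61 east, 50.58 north. Direction back to start is (-15.61, -50.58): bearing = atan2(-15.61, -50.58) mod 360° = 197.15° ≈ 197°.

197°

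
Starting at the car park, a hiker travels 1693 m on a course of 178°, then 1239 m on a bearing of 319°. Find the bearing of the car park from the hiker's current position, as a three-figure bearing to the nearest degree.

Leg 1 (178°, 1693 m): east 1693 sin 178° = 59.08, north 1693 cos 178° = -1691.97
Leg 2 (319°, 1239 m): east 1239 sin 319° = -812.86, north 1239 cos 319° = 935.09
Net displacement: -753.77 east, -756.88 north. Direction back to start is (753.77, 756.88): bearing = atan2(753.77, 756.88) mod 360° = 44.88° ≈ 045°.

045°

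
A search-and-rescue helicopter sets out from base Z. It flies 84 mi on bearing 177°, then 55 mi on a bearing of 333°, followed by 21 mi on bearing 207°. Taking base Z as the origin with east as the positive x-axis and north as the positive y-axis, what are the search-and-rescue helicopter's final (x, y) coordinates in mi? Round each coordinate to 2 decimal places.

Leg 1 (177°, 84 mi): east 84 sin 177° = 4.40, north 84 cos 177° = -83.88
Leg 2 (333°, 55 mi): east 55 sin 333° = -24.97, north 55 cos 333° = 49.01
Leg 3 (207°, 21 mi): east 21 sin 207° = -9.53, north 21 cos 207° = -18.71
Summing: -30.11 mi east, -53.59 mi north → (-30.11, -53.59).

(-30.11, -53.59)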